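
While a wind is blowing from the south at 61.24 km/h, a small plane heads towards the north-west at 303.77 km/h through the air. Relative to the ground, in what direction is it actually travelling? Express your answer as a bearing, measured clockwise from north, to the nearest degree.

Taking east as x and north as y: velocity relative to the air = (-214.798, 214.798) km/h; the air relative to ground = (0.000, 61.240) km/h.
Velocity relative to ground = (-214.798, 214.798) + (0.000, 61.240) = (-214.798, 276.038) km/h.
Bearing = atan2(-214.80, 276.04) = 322.11° clockwise from north.

322°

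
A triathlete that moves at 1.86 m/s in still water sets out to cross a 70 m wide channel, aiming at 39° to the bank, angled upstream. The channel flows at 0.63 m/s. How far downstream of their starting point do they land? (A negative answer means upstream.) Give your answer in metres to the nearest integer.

Perpendicular speed = 1.171 m/s; crossing time = 70 / 1.171 = 59.802 s.
Net downstream speed = -0.815 m/s.
Drift = -0.815 × 59.802 = -48.768 m (upstream).

-49 m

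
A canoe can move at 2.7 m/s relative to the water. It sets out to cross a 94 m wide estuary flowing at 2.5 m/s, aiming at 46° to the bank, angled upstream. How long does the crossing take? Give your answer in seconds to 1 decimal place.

48.4 s

The component of the canoe's velocity perpendicular to the bank is 2.7 × sin 46° = 1.942 m/s.
The current is parallel to the bank, so it does not affect the crossing time.
Time = 94 / 1.942 = 48.398 s.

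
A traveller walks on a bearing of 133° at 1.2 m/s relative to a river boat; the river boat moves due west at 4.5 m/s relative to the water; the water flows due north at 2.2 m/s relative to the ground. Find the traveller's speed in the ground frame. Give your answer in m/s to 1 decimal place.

3.9 m/s

In east/north components (m/s): traveller relative to river boat = (0.878, -0.818); river boat relative to water = (-4.500, 0.000); water relative to ground = (0.000, 2.200).
Sum = (-3.622, 1.382) m/s.
Speed = |(-3.622, 1.382)| = 3.877 m/s.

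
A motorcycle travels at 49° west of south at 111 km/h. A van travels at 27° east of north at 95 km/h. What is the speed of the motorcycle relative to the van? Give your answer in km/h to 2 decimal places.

202.24 km/h

Taking east as x and north as y: motorcycle velocity = (-83.773, -72.823) km/h; van velocity = (43.129, 84.646) km/h.
Velocity of motorcycle relative to van = (-83.773, -72.823) − (43.129, 84.646) = (-126.902, -157.468) km/h.
Magnitude = |(-126.902, -157.468)| = 202.238 km/h.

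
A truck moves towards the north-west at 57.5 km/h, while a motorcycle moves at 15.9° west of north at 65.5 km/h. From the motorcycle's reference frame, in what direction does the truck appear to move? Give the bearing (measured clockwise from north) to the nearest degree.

225°

Taking east as x and north as y: truck velocity = (-40.659, 40.659) km/h; motorcycle velocity = (-17.944, 62.994) km/h.
Velocity of truck relative to motorcycle = (-40.659, 40.659) − (-17.944, 62.994) = (-22.714, -22.335) km/h.
Bearing = atan2(-22.71, -22.34) = 225.48° clockwise from north.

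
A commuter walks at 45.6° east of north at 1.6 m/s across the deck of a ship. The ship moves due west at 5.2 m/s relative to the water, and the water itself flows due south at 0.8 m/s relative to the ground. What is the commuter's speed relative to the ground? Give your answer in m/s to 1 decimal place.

In east/north components (m/s): commuter relative to ship = (1.143, 1.119); ship relative to water = (-5.200, 0.000); water relative to ground = (0.000, -0.800).
Sum = (-4.057, 0.319) m/s.
Speed = |(-4.057, 0.319)| = 4.069 m/s.

4.1 m/s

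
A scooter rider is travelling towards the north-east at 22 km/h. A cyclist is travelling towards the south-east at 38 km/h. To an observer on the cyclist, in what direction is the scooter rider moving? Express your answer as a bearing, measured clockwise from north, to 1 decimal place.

Taking east as x and north as y: scooter rider velocity = (15.556, 15.556) km/h; cyclist velocity = (26.870, -26.870) km/h.
Velocity of scooter rider relative to cyclist = (15.556, 15.556) − (26.870, -26.870) = (-11.314, 42.426) km/h.
Bearing = atan2(-11.31, 42.43) = 345.07° clockwise from north.

345.1°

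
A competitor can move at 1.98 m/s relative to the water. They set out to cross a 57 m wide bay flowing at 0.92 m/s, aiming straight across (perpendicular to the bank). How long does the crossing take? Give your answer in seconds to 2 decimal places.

The component of the competitor's velocity perpendicular to the bank is 1.98 m/s.
Only the cross-stream component determines the crossing time; the current contributes nothing perpendicular to the bank.
Time = 57 / 1.980 = 28.788 s.

28.79 s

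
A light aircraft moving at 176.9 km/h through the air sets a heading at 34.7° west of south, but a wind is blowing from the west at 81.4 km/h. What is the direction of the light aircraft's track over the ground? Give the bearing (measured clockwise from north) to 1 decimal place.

187.6°

Taking east as x and north as y: velocity relative to the air = (-100.706, -145.437) km/h; the air relative to ground = (81.400, 0.000) km/h.
Velocity relative to ground = (-100.706, -145.437) + (81.400, 0.000) = (-19.306, -145.437) km/h.
Bearing = atan2(-19.31, -145.44) = 187.56° clockwise from north.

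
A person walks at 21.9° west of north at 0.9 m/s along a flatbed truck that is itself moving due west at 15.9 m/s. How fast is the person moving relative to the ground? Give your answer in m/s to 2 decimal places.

Taking east as x and north as y: flatbed truck velocity = (-15.900, 0.000) m/s; person velocity relative to flatbed truck = (-0.336, 0.835) m/s.
Velocity relative to ground = (-15.900, 0.000) + (-0.336, 0.835) = (-16.236, 0.835) m/s.
Speed = |(-16.236, 0.835)| = 16.257 m/s.

16.26 m/s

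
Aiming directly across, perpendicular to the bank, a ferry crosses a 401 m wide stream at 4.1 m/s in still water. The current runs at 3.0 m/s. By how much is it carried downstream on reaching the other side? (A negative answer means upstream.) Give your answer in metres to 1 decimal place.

Perpendicular speed = 4.100 m/s; crossing time = 401 / 4.100 = 97.805 s.
Net downstream speed = 3.000 m/s.
Drift = 3.000 × 97.805 = 293.415 m (downstream).

293.4 m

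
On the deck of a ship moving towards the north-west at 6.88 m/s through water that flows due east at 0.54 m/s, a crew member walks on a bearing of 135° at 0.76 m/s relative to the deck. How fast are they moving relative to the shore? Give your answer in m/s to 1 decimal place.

5.8 m/s

In east/north components (m/s): crew member relative to ship = (0.537, -0.537); ship relative to water = (-4.865, 4.865); water relative to ground = (0.540, 0.000).
Sum = (-3.787, 4.327) m/s.
Speed = |(-3.787, 4.327)| = 5.751 m/s.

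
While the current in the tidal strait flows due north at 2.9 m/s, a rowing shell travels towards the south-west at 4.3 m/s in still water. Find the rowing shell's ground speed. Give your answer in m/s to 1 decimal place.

3.0 m/s

Taking east as x and north as y: velocity relative to the water = (-3.041, -3.041) m/s; the water relative to ground = (0.000, 2.900) m/s.
Velocity relative to ground = (-3.041, -3.041) + (0.000, 2.900) = (-3.041, -0.141) m/s.
Speed = |(-3.041, -0.141)| = 3.044 m/s.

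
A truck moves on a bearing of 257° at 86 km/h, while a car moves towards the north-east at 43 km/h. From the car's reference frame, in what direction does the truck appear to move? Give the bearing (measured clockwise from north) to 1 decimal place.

Taking east as x and north as y: truck velocity = (-83.796, -19.346) km/h; car velocity = (30.406, 30.406) km/h.
Velocity of truck relative to car = (-83.796, -19.346) − (30.406, 30.406) = (-114.201, -49.751) km/h.
Bearing = atan2(-114.20, -49.75) = 246.46° clockwise from north.

246.5°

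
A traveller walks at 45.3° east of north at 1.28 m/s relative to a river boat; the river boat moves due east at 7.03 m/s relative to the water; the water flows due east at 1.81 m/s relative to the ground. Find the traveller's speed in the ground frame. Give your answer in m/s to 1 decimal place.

In east/north components (m/s): traveller relative to river boat = (0.910, 0.900); river boat relative to water = (7.030, 0.000); water relative to ground = (1.810, 0.000).
Sum = (9.750, 0.900) m/s.
Speed = |(9.750, 0.900)| = 9.791 m/s.

9.8 m/s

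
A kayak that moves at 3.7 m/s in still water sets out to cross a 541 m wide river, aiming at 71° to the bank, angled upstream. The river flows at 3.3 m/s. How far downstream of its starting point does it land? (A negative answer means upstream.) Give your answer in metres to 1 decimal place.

324.0 m

Perpendicular speed = 3.498 m/s; crossing time = 541 / 3.498 = 154.641 s.
Net downstream speed = 2.095 m/s.
Drift = 2.095 × 154.641 = 324.035 m (downstream).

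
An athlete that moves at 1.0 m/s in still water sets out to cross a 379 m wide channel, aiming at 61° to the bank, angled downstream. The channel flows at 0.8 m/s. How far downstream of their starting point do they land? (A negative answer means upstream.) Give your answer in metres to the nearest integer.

Perpendicular speed = 0.875 m/s; crossing time = 379 / 0.875 = 433.331 s.
Net downstream speed = 1.285 m/s.
Drift = 1.285 × 433.331 = 556.748 m (downstream).

557 m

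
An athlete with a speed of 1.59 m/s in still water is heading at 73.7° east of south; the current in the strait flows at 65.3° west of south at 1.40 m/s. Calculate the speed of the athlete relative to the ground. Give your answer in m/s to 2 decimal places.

1.06 m/s

Taking east as x and north as y: velocity relative to the water = (1.526, -0.446) m/s; the water relative to ground = (-1.272, -0.585) m/s.
Velocity relative to ground = (1.526, -0.446) + (-1.272, -0.585) = (0.254, -1.031) m/s.
Speed = |(0.254, -1.031)| = 1.062 m/s.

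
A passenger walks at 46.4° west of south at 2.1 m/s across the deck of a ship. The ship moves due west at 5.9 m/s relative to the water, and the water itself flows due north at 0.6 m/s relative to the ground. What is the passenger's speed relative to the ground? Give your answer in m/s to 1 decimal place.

In east/north components (m/s): passenger relative to ship = (-1.521, -1.448); ship relative to water = (-5.900, 0.000); water relative to ground = (0.000, 0.600).
Sum = (-7.421, -0.848) m/s.
Speed = |(-7.421, -0.848)| = 7.469 m/s.

7.5 m/s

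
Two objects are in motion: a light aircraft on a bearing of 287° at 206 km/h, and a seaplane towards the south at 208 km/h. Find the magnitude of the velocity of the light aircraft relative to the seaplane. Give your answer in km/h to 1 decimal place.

332.8 km/h

Taking east as x and north as y: light aircraft velocity = (-196.999, 60.229) km/h; seaplane velocity = (0.000, -208.000) km/h.
Velocity of light aircraft relative to seaplane = (-196.999, 60.229) − (0.000, -208.000) = (-196.999, 268.229) km/h.
Magnitude = |(-196.999, 268.229)| = 332.799 km/h.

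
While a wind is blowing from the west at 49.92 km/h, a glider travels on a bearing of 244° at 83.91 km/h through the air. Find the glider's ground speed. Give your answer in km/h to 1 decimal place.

44.8 km/h

Taking east as x and north as y: velocity relative to the air = (-75.418, -36.784) km/h; the air relative to ground = (49.920, 0.000) km/h.
Velocity relative to ground = (-75.418, -36.784) + (49.920, 0.000) = (-25.498, -36.784) km/h.
Speed = |(-25.498, -36.784)| = 44.757 km/h.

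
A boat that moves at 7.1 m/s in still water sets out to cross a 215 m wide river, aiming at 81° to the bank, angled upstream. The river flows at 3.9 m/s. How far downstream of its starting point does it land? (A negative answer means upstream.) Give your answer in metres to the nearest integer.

Perpendicular speed = 7.013 m/s; crossing time = 215 / 7.013 = 30.659 s.
Net downstream speed = 2.789 m/s.
Drift = 2.789 × 30.659 = 85.518 m (downstream).

86 m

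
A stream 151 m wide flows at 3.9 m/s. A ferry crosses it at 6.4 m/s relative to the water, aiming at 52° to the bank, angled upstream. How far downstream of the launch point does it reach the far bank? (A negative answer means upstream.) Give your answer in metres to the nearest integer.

Perpendicular speed = 5.043 m/s; crossing time = 151 / 5.043 = 29.941 s.
Net downstream speed = -0.040 m/s.
Drift = -0.040 × 29.941 = -1.205 m (upstream).

-1 m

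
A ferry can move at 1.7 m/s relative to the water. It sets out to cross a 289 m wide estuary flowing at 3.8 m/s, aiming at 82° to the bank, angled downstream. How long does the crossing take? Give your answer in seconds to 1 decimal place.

The component of the ferry's velocity perpendicular to the bank is 1.7 × sin 82° = 1.683 m/s.
The flow acts along the bank and has no component across it.
Time = 289 / 1.683 = 171.671 s.

171.7 s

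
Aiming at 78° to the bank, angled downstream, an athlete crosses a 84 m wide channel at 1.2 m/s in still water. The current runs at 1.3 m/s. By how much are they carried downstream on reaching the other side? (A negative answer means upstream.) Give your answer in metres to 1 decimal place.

110.9 m

Perpendicular speed = 1.174 m/s; crossing time = 84 / 1.174 = 71.564 s.
Net downstream speed = 1.549 m/s.
Drift = 1.549 × 71.564 = 110.888 m (downstream).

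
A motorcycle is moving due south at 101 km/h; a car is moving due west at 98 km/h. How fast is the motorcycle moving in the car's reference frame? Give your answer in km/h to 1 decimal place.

Taking east as x and north as y: motorcycle velocity = (0.000, -101.000) km/h; car velocity = (-98.000, 0.000) km/h.
Velocity of motorcycle relative to car = (0.000, -101.000) − (-98.000, 0.000) = (98.000, -101.000) km/h.
Magnitude = |(98.000, -101.000)| = 140.730 km/h.

140.7 km/h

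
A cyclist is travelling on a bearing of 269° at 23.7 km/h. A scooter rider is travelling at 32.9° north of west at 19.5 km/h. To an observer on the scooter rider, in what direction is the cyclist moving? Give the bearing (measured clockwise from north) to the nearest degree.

Taking east as x and north as y: cyclist velocity = (-23.696, -0.414) km/h; scooter rider velocity = (-16.373, 10.592) km/h.
Velocity of cyclist relative to scooter rider = (-23.696, -0.414) − (-16.373, 10.592) = (-7.324, -11.006) km/h.
Bearing = atan2(-7.32, -11.01) = 213.64° clockwise from north.

214°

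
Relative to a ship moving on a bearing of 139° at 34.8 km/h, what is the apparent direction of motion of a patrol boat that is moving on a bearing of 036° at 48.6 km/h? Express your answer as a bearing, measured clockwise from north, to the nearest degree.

Taking east as x and north as y: patrol boat velocity = (28.566, 39.318) km/h; ship velocity = (22.831, -26.264) km/h.
Velocity of patrol boat relative to ship = (28.566, 39.318) − (22.831, -26.264) = (5.736, 65.582) km/h.
Bearing = atan2(5.74, 65.58) = 5.00° clockwise from north.

005°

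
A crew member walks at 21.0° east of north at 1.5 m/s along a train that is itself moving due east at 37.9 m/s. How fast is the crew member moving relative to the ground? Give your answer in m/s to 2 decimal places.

38.46 m/s

Taking east as x and north as y: train velocity = (37.900, 0.000) m/s; crew member velocity relative to train = (0.538, 1.400) m/s.
Velocity relative to ground = (37.900, 0.000) + (0.538, 1.400) = (38.438, 1.400) m/s.
Speed = |(38.438, 1.400)| = 38.463 m/s.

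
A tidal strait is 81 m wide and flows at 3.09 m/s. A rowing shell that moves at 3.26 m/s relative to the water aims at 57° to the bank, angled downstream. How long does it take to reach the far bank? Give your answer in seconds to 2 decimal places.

The component of the rowing shell's velocity perpendicular to the bank is 3.26 × sin 57° = 2.734 m/s.
Only the cross-stream component determines the crossing time; the current contributes nothing perpendicular to the bank.
Time = 81 / 2.734 = 29.626 s.

29.63 s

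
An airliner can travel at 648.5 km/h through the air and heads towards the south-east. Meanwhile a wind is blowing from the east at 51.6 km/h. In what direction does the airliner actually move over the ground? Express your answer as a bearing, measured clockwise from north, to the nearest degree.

Taking east as x and north as y: velocity relative to the air = (458.559, -458.559) km/h; the air relative to ground = (-51.600, 0.000) km/h.
Velocity relative to ground = (458.559, -458.559) + (-51.600, 0.000) = (406.959, -458.559) km/h.
Bearing = atan2(406.96, -458.56) = 138.41° clockwise from north.

138°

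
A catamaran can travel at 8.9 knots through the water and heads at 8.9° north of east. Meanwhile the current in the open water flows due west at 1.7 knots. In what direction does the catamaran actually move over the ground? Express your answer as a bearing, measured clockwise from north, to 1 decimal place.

079.0°

Taking east as x and north as y: velocity relative to the water = (8.793, 1.377) knots; the water relative to ground = (-1.700, 0.000) knots.
Velocity relative to ground = (8.793, 1.377) + (-1.700, 0.000) = (7.093, 1.377) knots.
Bearing = atan2(7.09, 1.38) = 79.01° clockwise from north.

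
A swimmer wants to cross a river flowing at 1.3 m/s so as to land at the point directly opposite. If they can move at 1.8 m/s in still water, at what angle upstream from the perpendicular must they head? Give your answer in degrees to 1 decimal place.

46.2°

To cancel the current, the upstream component of the swimmer's velocity must equal the flow: 1.8 sin θ = 1.3.
sin θ = 1.3 / 1.8 = 0.7222.
θ = arcsin(0.7222) = 46.238°.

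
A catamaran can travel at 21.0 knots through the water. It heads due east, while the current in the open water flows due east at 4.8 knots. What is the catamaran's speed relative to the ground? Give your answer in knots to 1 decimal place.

25.8 knots

Taking east as x and north as y: velocity relative to the water = (21.000, 0.000) knots; the water relative to ground = (4.800, 0.000) knots.
Velocity relative to ground = (21.000, 0.000) + (4.800, 0.000) = (25.800, 0.000) knots.
Speed = |(25.800, 0.000)| = 25.800 knots.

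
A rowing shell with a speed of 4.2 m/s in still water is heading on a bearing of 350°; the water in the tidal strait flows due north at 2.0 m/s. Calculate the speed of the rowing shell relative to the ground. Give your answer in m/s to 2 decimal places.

Taking east as x and north as y: velocity relative to the water = (-0.729, 4.136) m/s; the water relative to ground = (0.000, 2.000) m/s.
Velocity relative to ground = (-0.729, 4.136) + (0.000, 2.000) = (-0.729, 6.136) m/s.
Speed = |(-0.729, 6.136)| = 6.179 m/s.

6.18 m/s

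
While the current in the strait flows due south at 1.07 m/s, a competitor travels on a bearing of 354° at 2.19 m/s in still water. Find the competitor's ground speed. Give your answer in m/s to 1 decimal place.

1.1 m/s

Taking east as x and north as y: velocity relative to the water = (-0.229, 2.178) m/s; the water relative to ground = (0.000, -1.070) m/s.
Velocity relative to ground = (-0.229, 2.178) + (0.000, -1.070) = (-0.229, 1.108) m/s.
Speed = |(-0.229, 1.108)| = 1.131 m/s.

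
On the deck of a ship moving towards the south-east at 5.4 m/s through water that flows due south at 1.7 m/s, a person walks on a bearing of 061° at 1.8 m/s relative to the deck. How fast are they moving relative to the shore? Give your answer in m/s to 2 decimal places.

In east/north components (m/s): person relative to ship = (1.574, 0.873); ship relative to water = (3.818, -3.818); water relative to ground = (0.000, -1.700).
Sum = (5.393, -4.646) m/s.
Speed = |(5.393, -4.646)| = 7.118 m/s.

7.12 m/s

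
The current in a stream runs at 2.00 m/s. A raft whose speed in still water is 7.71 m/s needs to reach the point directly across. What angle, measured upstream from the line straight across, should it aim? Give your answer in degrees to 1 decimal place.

15.0°

To cancel the current, the upstream component of the raft's velocity must equal the flow: 7.71 sin θ = 2.00.
sin θ = 2.00 / 7.71 = 0.2594.
θ = arcsin(0.2594) = 15.035°.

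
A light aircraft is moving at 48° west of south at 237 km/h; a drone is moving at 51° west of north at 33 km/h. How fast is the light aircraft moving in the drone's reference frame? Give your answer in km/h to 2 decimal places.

Taking east as x and north as y: light aircraft velocity = (-176.125, -158.584) km/h; drone velocity = (-25.646, 20.768) km/h.
Velocity of light aircraft relative to drone = (-176.125, -158.584) − (-25.646, 20.768) = (-150.480, -179.352) km/h.
Magnitude = |(-150.480, -179.352)| = 234.118 km/h.

234.12 km/h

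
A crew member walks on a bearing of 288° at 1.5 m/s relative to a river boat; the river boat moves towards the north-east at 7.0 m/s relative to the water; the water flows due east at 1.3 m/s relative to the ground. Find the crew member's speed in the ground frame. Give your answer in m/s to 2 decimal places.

In east/north components (m/s): crew member relative to river boat = (-1.427, 0.464); river boat relative to water = (4.950, 4.950); water relative to ground = (1.300, 0.000).
Sum = (4.823, 5.413) m/s.
Speed = |(4.823, 5.413)| = 7.250 m/s.

7.25 m/s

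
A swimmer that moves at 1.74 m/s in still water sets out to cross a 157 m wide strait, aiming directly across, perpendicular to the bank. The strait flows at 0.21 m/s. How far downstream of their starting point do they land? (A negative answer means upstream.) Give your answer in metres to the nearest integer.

19 m

Perpendicular speed = 1.740 m/s; crossing time = 157 / 1.740 = 90.230 s.
Net downstream speed = 0.210 m/s.
Drift = 0.210 × 90.230 = 18.948 m (downstream).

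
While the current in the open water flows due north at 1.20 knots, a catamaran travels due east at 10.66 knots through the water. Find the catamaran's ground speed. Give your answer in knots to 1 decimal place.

Taking east as x and north as y: velocity relative to the water = (10.660, 0.000) knots; the water relative to ground = (0.000, 1.200) knots.
Velocity relative to ground = (10.660, 0.000) + (0.000, 1.200) = (10.660, 1.200) knots.
Speed = |(10.660, 1.200)| = 10.727 knots.

10.7 knots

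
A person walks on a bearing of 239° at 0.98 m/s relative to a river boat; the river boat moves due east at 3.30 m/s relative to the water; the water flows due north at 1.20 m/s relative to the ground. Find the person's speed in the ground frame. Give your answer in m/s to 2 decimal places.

In east/north components (m/s): person relative to river boat = (-0.840, -0.505); river boat relative to water = (3.300, 0.000); water relative to ground = (0.000, 1.200).
Sum = (2.460, 0.695) m/s.
Speed = |(2.460, 0.695)| = 2.556 m/s.

2.56 m/s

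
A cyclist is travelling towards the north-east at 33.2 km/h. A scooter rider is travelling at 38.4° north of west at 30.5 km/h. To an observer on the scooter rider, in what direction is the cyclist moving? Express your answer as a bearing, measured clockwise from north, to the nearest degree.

Taking east as x and north as y: cyclist velocity = (23.476, 23.476) km/h; scooter rider velocity = (-23.903, 18.945) km/h.
Velocity of cyclist relative to scooter rider = (23.476, 23.476) − (-23.903, 18.945) = (47.379, 4.531) km/h.
Bearing = atan2(47.38, 4.53) = 84.54° clockwise from north.

085°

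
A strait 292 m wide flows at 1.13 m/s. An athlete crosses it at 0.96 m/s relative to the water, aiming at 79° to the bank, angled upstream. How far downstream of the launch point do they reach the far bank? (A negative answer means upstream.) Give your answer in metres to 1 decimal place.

293.4 m

Perpendicular speed = 0.942 m/s; crossing time = 292 / 0.942 = 309.860 s.
Net downstream speed = 0.947 m/s.
Drift = 0.947 × 309.860 = 293.382 m (downstream).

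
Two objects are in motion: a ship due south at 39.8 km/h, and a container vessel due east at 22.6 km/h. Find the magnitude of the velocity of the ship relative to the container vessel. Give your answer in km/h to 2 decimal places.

45.77 km/h

Taking east as x and north as y: ship velocity = (0.000, -39.800) km/h; container vessel velocity = (22.600, 0.000) km/h.
Velocity of ship relative to container vessel = (0.000, -39.800) − (22.600, 0.000) = (-22.600, -39.800) km/h.
Magnitude = |(-22.600, -39.800)| = 45.769 km/h.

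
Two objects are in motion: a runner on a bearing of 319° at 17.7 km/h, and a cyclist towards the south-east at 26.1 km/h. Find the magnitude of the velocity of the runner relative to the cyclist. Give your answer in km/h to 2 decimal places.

43.77 km/h

Taking east as x and north as y: runner velocity = (-11.612, 13.358) km/h; cyclist velocity = (18.455, -18.455) km/h.
Velocity of runner relative to cyclist = (-11.612, 13.358) − (18.455, -18.455) = (-30.068, 31.814) km/h.
Magnitude = |(-30.068, 31.814)| = 43.774 km/h.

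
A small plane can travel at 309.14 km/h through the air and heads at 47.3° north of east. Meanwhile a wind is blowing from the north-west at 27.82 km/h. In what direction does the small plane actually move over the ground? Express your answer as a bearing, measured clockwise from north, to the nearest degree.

Taking east as x and north as y: velocity relative to the air = (209.646, 227.191) km/h; the air relative to ground = (19.672, -19.672) km/h.
Velocity relative to ground = (209.646, 227.191) + (19.672, -19.672) = (229.318, 207.520) km/h.
Bearing = atan2(229.32, 207.52) = 47.86° clockwise from north.

048°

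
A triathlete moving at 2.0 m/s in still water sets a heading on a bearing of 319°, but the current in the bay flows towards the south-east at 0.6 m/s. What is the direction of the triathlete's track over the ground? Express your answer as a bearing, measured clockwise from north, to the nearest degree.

Taking east as x and north as y: velocity relative to the water = (-1.312, 1.509) m/s; the water relative to ground = (0.424, -0.424) m/s.
Velocity relative to ground = (-1.312, 1.509) + (0.424, -0.424) = (-0.888, 1.085) m/s.
Bearing = atan2(-0.89, 1.09) = 320.71° clockwise from north.

321°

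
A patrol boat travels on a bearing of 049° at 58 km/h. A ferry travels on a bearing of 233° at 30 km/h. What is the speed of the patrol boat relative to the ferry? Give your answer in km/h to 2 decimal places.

87.95 km/h

Taking east as x and north as y: patrol boat velocity = (43.773, 38.051) km/h; ferry velocity = (-23.959, -18.054) km/h.
Velocity of patrol boat relative to ferry = (43.773, 38.051) − (-23.959, -18.054) = (67.732, 56.106) km/h.
Magnitude = |(67.732, 56.106)| = 87.952 km/h.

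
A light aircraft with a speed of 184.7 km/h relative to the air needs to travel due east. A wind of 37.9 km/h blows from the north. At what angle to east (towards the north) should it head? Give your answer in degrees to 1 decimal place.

11.8°

The wind pushes perpendicular to the desired track; the heading must have a component into the wind equal to 37.9 km/h: 184.7 sin θ = 37.9.
sin θ = 0.2052, so θ = 11.841°.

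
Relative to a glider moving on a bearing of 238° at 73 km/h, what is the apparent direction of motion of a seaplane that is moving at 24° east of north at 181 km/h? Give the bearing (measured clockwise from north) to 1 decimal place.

Taking east as x and north as y: seaplane velocity = (73.619, 165.352) km/h; glider velocity = (-61.908, -38.684) km/h.
Velocity of seaplane relative to glider = (73.619, 165.352) − (-61.908, -38.684) = (135.527, 204.036) km/h.
Bearing = atan2(135.53, 204.04) = 33.59° clockwise from north.

033.6°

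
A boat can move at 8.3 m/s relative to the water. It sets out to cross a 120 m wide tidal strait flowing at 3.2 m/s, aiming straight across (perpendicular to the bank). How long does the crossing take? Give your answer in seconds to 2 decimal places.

14.46 s

The component of the boat's velocity perpendicular to the bank is 8.3 m/s.
Only the cross-stream component determines the crossing time; the current contributes nothing perpendicular to the bank.
Time = 120 / 8.300 = 14.458 s.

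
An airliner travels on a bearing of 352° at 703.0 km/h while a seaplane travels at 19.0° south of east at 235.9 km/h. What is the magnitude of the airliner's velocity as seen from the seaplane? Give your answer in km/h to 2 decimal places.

Taking east as x and north as y: airliner velocity = (-97.839, 696.158) km/h; seaplane velocity = (223.048, -76.802) km/h.
Velocity of airliner relative to seaplane = (-97.839, 696.158) − (223.048, -76.802) = (-320.887, 772.960) km/h.
Magnitude = |(-320.887, 772.960)| = 836.920 km/h.

836.92 km/h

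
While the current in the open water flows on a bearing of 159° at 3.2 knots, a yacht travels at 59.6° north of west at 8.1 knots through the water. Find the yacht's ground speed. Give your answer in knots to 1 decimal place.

5.0 knots

Taking east as x and north as y: velocity relative to the water = (-4.099, 6.986) knots; the water relative to ground = (1.147, -2.987) knots.
Velocity relative to ground = (-4.099, 6.986) + (1.147, -2.987) = (-2.952, 3.999) knots.
Speed = |(-2.952, 3.999)| = 4.971 knots.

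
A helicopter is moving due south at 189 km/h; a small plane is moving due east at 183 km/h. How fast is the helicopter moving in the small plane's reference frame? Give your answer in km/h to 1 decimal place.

Taking east as x and north as y: helicopter velocity = (0.000, -189.000) km/h; small plane velocity = (183.000, 0.000) km/h.
Velocity of helicopter relative to small plane = (0.000, -189.000) − (183.000, 0.000) = (-183.000, -189.000) km/h.
Magnitude = |(-183.000, -189.000)| = 263.078 km/h.

263.1 km/h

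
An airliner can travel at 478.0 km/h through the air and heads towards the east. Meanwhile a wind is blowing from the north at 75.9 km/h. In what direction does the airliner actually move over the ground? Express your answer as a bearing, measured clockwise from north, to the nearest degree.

099°

Taking east as x and north as y: velocity relative to the air = (478.000, 0.000) km/h; the air relative to ground = (0.000, -75.900) km/h.
Velocity relative to ground = (478.000, 0.000) + (0.000, -75.900) = (478.000, -75.900) km/h.
Bearing = atan2(478.00, -75.90) = 99.02° clockwise from north.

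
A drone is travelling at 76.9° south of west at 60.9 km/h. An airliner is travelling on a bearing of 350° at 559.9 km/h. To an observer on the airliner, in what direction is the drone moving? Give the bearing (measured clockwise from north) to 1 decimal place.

172.2°

Taking east as x and north as y: drone velocity = (-13.803, -59.315) km/h; airliner velocity = (-97.226, 551.394) km/h.
Velocity of drone relative to airliner = (-13.803, -59.315) − (-97.226, 551.394) = (83.423, -610.709) km/h.
Bearing = atan2(83.42, -610.71) = 172.22° clockwise from north.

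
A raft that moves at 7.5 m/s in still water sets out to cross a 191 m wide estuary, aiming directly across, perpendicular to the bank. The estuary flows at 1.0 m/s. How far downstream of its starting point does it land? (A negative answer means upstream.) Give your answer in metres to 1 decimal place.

Perpendicular speed = 7.500 m/s; crossing time = 191 / 7.500 = 25.467 s.
Net downstream speed = 1.000 m/s.
Drift = 1.000 × 25.467 = 25.467 m (downstream).

25.5 m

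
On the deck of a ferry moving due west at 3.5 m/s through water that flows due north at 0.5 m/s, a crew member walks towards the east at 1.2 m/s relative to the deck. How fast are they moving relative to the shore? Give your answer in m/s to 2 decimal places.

2.35 m/s

In east/north components (m/s): crew member relative to ferry = (1.200, 0.000); ferry relative to water = (-3.500, 0.000); water relative to ground = (0.000, 0.500).
Sum = (-2.300, 0.500) m/s.
Speed = |(-2.300, 0.500)| = 2.354 m/s.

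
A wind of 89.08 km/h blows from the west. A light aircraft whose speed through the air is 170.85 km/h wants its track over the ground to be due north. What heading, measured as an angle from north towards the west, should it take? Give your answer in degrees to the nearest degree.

The wind pushes perpendicular to the desired track; the heading must have a component into the wind equal to 89.08 km/h: 170.85 sin θ = 89.08.
sin θ = 0.5214, so θ = 31.426°.

31°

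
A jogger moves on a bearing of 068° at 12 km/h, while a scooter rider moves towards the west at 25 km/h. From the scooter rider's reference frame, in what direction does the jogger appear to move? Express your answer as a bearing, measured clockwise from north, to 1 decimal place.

Taking east as x and north as y: jogger velocity = (11.126, 4.495) km/h; scooter rider velocity = (-25.000, 0.000) km/h.
Velocity of jogger relative to scooter rider = (11.126, 4.495) − (-25.000, 0.000) = (36.126, 4.495) km/h.
Bearing = atan2(36.13, 4.50) = 82.91° clockwise from north.

082.9°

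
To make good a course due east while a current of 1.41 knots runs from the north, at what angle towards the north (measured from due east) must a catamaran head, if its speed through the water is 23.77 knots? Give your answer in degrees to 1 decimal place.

3.4°

The current pushes perpendicular to the desired track; the heading must have a component into the current equal to 1.41 knots: 23.77 sin θ = 1.41.
sin θ = 0.0593, so θ = 3.401°.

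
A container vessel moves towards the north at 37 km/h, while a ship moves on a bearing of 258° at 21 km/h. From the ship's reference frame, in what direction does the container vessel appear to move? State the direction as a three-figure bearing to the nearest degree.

Taking east as x and north as y: container vessel velocity = (0.000, 37.000) km/h; ship velocity = (-20.541, -4.366) km/h.
Velocity of container vessel relative to ship = (0.000, 37.000) − (-20.541, -4.366) = (20.541, 41.366) km/h.
Bearing = atan2(20.54, 41.37) = 26.41° clockwise from north.

026°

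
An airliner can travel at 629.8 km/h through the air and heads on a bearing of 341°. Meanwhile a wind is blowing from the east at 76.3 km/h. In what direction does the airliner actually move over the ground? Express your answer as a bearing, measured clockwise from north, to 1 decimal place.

Taking east as x and north as y: velocity relative to the air = (-205.043, 595.488) km/h; the air relative to ground = (-76.300, 0.000) km/h.
Velocity relative to ground = (-205.043, 595.488) + (-76.300, 0.000) = (-281.343, 595.488) km/h.
Bearing = atan2(-281.34, 595.49) = 334.71° clockwise from north.

334.7°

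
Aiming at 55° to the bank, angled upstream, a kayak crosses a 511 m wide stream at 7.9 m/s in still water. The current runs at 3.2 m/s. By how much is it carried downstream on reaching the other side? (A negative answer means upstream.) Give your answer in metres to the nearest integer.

Perpendicular speed = 6.471 m/s; crossing time = 511 / 6.471 = 78.964 s.
Net downstream speed = -1.331 m/s.
Drift = -1.331 × 78.964 = -105.121 m (upstream).

-105 m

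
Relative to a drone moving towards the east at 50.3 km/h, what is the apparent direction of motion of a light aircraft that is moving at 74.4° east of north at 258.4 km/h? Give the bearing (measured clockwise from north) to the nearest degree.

071°

Taking east as x and north as y: light aircraft velocity = (248.881, 69.489) km/h; drone velocity = (50.300, 0.000) km/h.
Velocity of light aircraft relative to drone = (248.881, 69.489) − (50.300, 0.000) = (198.581, 69.489) km/h.
Bearing = atan2(198.58, 69.49) = 70.71° clockwise from north.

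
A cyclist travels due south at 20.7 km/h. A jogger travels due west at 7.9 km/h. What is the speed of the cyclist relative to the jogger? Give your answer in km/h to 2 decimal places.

22.16 km/h

Taking east as x and north as y: cyclist velocity = (0.000, -20.700) km/h; jogger velocity = (-7.900, 0.000) km/h.
Velocity of cyclist relative to jogger = (0.000, -20.700) − (-7.900, 0.000) = (7.900, -20.700) km/h.
Magnitude = |(7.900, -20.700)| = 22.156 km/h.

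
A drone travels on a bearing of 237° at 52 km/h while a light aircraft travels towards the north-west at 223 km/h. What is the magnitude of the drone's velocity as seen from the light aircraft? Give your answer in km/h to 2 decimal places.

Taking east as x and north as y: drone velocity = (-43.611, -28.321) km/h; light aircraft velocity = (-157.685, 157.685) km/h.
Velocity of drone relative to light aircraft = (-43.611, -28.321) − (-157.685, 157.685) = (114.074, -186.006) km/h.
Magnitude = |(114.074, -186.006)| = 218.200 km/h.

218.20 km/h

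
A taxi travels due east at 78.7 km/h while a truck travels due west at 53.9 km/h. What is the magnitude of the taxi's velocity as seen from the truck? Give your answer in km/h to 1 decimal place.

132.6 km/h

Taking east as x and north as y: taxi velocity = (78.700, 0.000) km/h; truck velocity = (-53.900, 0.000) km/h.
Velocity of taxi relative to truck = (78.700, 0.000) − (-53.900, 0.000) = (132.600, 0.000) km/h.
Magnitude = |(132.600, 0.000)| = 132.600 km/h.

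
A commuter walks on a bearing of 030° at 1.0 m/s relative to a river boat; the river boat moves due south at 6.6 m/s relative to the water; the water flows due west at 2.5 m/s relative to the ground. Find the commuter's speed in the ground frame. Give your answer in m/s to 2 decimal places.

In east/north components (m/s): commuter relative to river boat = (0.500, 0.866); river boat relative to water = (0.000, -6.600); water relative to ground = (-2.500, 0.000).
Sum = (-2.000, -5.734) m/s.
Speed = |(-2.000, -5.734)| = 6.073 m/s.

6.07 m/s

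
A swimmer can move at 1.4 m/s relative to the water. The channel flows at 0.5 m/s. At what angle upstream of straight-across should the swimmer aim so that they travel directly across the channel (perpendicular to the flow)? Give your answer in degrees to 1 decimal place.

To cancel the current, the upstream component of the swimmer's velocity must equal the flow: 1.4 sin θ = 0.5.
sin θ = 0.5 / 1.4 = 0.3571.
θ = arcsin(0.3571) = 20.925°.

20.9°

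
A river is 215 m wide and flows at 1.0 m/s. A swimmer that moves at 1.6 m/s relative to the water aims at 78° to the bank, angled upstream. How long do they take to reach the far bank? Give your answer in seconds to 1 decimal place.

The component of the swimmer's velocity perpendicular to the bank is 1.6 × sin 78° = 1.565 m/s.
The current is parallel to the bank, so it does not affect the crossing time.
Time = 215 / 1.565 = 137.377 s.

137.4 s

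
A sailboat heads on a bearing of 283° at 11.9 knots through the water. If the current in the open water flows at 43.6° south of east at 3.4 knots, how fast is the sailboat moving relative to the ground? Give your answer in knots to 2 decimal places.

9.14 knots

Taking east as x and north as y: velocity relative to the water = (-11.595, 2.677) knots; the water relative to ground = (2.462, -2.345) knots.
Velocity relative to ground = (-11.595, 2.677) + (2.462, -2.345) = (-9.133, 0.332) knots.
Speed = |(-9.133, 0.332)| = 9.139 knots.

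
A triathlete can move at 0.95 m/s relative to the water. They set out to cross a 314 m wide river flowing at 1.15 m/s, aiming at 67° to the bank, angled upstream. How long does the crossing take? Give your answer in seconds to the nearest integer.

The component of the triathlete's velocity perpendicular to the bank is 0.95 × sin 67° = 0.874 m/s.
The current is parallel to the bank, so it does not affect the crossing time.
Time = 314 / 0.874 = 359.071 s.

359 s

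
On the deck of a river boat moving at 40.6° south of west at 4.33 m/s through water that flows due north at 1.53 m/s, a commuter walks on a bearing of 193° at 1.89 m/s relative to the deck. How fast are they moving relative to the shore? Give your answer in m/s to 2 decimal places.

4.86 m/s

In east/north components (m/s): commuter relative to river boat = (-0.425, -1.842); river boat relative to water = (-3.288, -2.818); water relative to ground = (0.000, 1.530).
Sum = (-3.713, -3.129) m/s.
Speed = |(-3.713, -3.129)| = 4.856 m/s.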